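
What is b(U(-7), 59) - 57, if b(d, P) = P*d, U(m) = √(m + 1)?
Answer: -57 + 59*I*√6 ≈ -57.0 + 144.52*I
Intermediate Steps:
U(m) = √(1 + m)
b(U(-7), 59) - 57 = 59*√(1 - 7) - 57 = 59*√(-6) - 57 = 59*(I*√6) - 57 = 59*I*√6 - 57 = -57 + 59*I*√6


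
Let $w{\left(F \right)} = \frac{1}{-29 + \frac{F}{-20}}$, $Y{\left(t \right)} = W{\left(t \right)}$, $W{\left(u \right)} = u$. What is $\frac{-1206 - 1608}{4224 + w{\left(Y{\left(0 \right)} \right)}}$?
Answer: $- \frac{81606}{122495} \approx -0.6662$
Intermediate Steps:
$Y{\left(t \right)} = t$
$w{\left(F \right)} = \frac{1}{-29 - \frac{F}{20}}$ ($w{\left(F \right)} = \frac{1}{-29 + F \left(- \frac{1}{20}\right)} = \frac{1}{-29 - \frac{F}{20}}$)
$\frac{-1206 - 1608}{4224 + w{\left(Y{\left(0 \right)} \right)}} = \frac{-1206 - 1608}{4224 - \frac{20}{580 + 0}} = - \frac{2814}{4224 - \frac{20}{580}} = - \frac{2814}{4224 - \frac{1}{29}} = - \frac{2814}{\frac{122495}{29}} = \left(-2814\right) \frac{29}{122495} = - \frac{81606}{122495}$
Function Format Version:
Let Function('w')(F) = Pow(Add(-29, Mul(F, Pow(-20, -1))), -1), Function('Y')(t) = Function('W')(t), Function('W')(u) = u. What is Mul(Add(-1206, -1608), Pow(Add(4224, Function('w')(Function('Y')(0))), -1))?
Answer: Rational(-81606, 122495) ≈ -0.66620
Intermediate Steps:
Function('Y')(t) = t
Function('w')(F) = Pow(Add(-29, Mul(Rational(-1, 20), F)), -1) (Function('w')(F) = Pow(Add(-29, Mul(F, Rational(-1, 20))), -1) = Pow(Add(-29, Mul(Rational(-1, 20), F)), -1))
Mul(Add(-1206, -1608), Pow(Add(4224, Function('w')(Function('Y')(0))), -1)) = Mul(Add(-1206, -1608), Pow(Add(4224, Mul(-20, Pow(Add(580, 0), -1))), -1)) = Mul(-2814, Pow(Add(4224, Mul(-20, Pow(580, -1))), -1)) = Mul(-2814, Pow(Add(4224, Mul(-20, Rational(1, 580))), -1)) = Mul(-2814, Pow(Add(4224, Rational(-1, 29)), -1)) = Mul(-2814, Pow(Rational(122495, 29), -1)) = Mul(-2814, Rational(29, 122495)) = Rational(-81606, 122495)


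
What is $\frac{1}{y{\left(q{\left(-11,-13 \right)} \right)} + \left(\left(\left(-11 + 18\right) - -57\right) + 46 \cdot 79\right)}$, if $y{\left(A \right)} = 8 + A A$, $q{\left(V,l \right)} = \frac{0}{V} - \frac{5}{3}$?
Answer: $\frac{9}{33379} \approx 0.00026963$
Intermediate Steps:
$q{\left(V,l \right)} = - \frac{5}{3}$ ($q{\left(V,l \right)} = 0 - \frac{5}{3} = - \frac{5}{3}$)
$y{\left(A \right)} = 8 + A^{2}$
$\frac{1}{y{\left(q{\left(-11,-13 \right)} \right)} + \left(\left(\left(-11 + 18\right) - -57\right) + 46 \cdot 79\right)} = \frac{1}{\left(8 + \left(- \frac{5}{3}\right)^{2}\right) + \left(\left(\left(-11 + 18\right) - -57\right) + 46 \cdot 79\right)} = \frac{1}{\left(8 + \frac{25}{9}\right) + \left(\left(7 + 57\right) + 3634\right)} = \frac{1}{\frac{97}{9} + \left(64 + 3634\right)} = \frac{1}{\frac{97}{9} + 3698} = \frac{1}{\frac{33379}{9}} = \frac{9}{33379}$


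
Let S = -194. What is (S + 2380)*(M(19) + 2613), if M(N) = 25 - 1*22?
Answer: 5718576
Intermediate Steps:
M(N) = 3 (M(N) = 25 - 22 = 3)
(S + 2380)*(M(19) + 2613) = (-194 + 2380)*(3 + 2613) = 2186*2616 = 5718576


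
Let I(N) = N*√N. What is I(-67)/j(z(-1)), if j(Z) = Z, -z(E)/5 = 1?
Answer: 67*I*√67/5 ≈ 109.68*I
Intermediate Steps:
z(E) = -5 (z(E) = -5*1 = -5)
I(N) = N^(3/2)
I(-67)/j(z(-1)) = (-67)^(3/2)/(-5) = -67*I*√67*(-⅕) = 67*I*√67/5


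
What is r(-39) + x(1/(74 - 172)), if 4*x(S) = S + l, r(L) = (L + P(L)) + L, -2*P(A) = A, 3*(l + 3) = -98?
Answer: -79285/1176 ≈ -67.419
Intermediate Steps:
l = -107/3 (l = -3 + (⅓)*(-98) = -3 - 98/3 = -107/3 ≈ -35.667)
P(A) = -A/2
r(L) = 3*L/2 (r(L) = (L - L/2) + L = L/2 + L = 3*L/2)
x(S) = -107/12 + S/4 (x(S) = (S - 107/3)/4 = (-107/3 + S)/4 = -107/12 + S/4)
r(-39) + x(1/(74 - 172)) = (3/2)*(-39) + (-107/12 + 1/(4*(74 - 172))) = -117/2 + (-107/12 + (¼)/(-98)) = -117/2 + (-107/12 + (¼)*(-1/98)) = -117/2 + (-107/12 - 1/392) = -117/2 - 10489/1176 = -79285/1176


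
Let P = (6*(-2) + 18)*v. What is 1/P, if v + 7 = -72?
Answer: -1/474 ≈ -0.0021097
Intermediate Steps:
v = -79 (v = -7 - 72 = -79)
P = -474 (P = (6*(-2) + 18)*(-79) = (-12 + 18)*(-79) = 6*(-79) = -474)
1/P = 1/(-474) = -1/474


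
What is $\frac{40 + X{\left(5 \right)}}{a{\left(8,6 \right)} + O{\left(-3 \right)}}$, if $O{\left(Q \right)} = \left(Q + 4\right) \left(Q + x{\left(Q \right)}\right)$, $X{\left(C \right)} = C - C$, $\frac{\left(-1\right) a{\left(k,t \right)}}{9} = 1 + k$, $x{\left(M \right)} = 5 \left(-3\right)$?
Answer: $- \frac{40}{99} \approx -0.40404$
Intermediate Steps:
$x{\left(M \right)} = -15$
$a{\left(k,t \right)} = -9 - 9 k$ ($a{\left(k,t \right)} = - 9 \left(1 + k\right) = -9 - 9 k$)
$X{\left(C \right)} = 0$
$O{\left(Q \right)} = \left(-15 + Q\right) \left(4 + Q\right)$ ($O{\left(Q \right)} = \left(Q + 4\right) \left(Q - 15\right) = \left(4 + Q\right) \left(-15 + Q\right) = \left(-15 + Q\right) \left(4 + Q\right)$)
$\frac{40 + X{\left(5 \right)}}{a{\left(8,6 \right)} + O{\left(-3 \right)}} = \frac{40 + 0}{\left(-9 - 72\right) - \left(27 - 9\right)} = \frac{1}{\left(-9 - 72\right) + \left(-60 + 9 + 33\right)} 40 = \frac{1}{-81 - 18} \cdot 40 = \frac{1}{-99} \cdot 40 = \left(- \frac{1}{99}\right) 40 = - \frac{40}{99}$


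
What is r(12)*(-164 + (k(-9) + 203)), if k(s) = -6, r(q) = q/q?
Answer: 33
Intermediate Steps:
r(q) = 1
r(12)*(-164 + (k(-9) + 203)) = 1*(-164 + (-6 + 203)) = 1*(-164 + 197) = 1*33 = 33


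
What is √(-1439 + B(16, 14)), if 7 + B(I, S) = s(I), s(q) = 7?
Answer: I*√1439 ≈ 37.934*I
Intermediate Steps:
B(I, S) = 0 (B(I, S) = -7 + 7 = 0)
√(-1439 + B(16, 14)) = √(-1439 + 0) = √(-1439) = I*√1439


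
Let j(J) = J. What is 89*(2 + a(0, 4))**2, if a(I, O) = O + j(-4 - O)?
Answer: 356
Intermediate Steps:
a(I, O) = -4 (a(I, O) = O + (-4 - O) = -4)
89*(2 + a(0, 4))**2 = 89*(2 - 4)**2 = 89*(-2)**2 = 89*4 = 356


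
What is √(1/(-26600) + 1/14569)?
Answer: √46624383974/38753540 ≈ 0.0055718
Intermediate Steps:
√(1/(-26600) + 1/14569) = √(-1/26600 + 1/14569) = √(12031/387535400) = √46624383974/38753540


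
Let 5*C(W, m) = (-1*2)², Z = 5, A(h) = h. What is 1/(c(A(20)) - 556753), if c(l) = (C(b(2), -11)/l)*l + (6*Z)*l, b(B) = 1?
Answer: -5/2780761 ≈ -1.7981e-6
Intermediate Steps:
C(W, m) = ⅘ (C(W, m) = (-1*2)²/5 = (⅕)*(-2)² = (⅕)*4 = ⅘)
c(l) = ⅘ + 30*l (c(l) = (4/(5*l))*l + (6*5)*l = ⅘ + 30*l)
1/(c(A(20)) - 556753) = 1/((⅘ + 30*20) - 556753) = 1/((⅘ + 600) - 556753) = 1/(3004/5 - 556753) = 1/(-2780761/5) = -5/2780761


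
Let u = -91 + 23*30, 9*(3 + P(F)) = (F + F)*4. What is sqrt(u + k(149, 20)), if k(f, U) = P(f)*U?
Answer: sqrt(28691)/3 ≈ 56.461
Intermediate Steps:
P(F) = -3 + 8*F/9 (P(F) = -3 + ((F + F)*4)/9 = -3 + ((2*F)*4)/9 = -3 + (8*F)/9 = -3 + 8*F/9)
k(f, U) = U*(-3 + 8*f/9) (k(f, U) = (-3 + 8*f/9)*U = U*(-3 + 8*f/9))
u = 599 (u = -91 + 690 = 599)
sqrt(u + k(149, 20)) = sqrt(599 + (1/9)*20*(-27 + 8*149)) = sqrt(599 + (1/9)*20*(-27 + 1192)) = sqrt(599 + (1/9)*20*1165) = sqrt(599 + 23300/9) = sqrt(28691/9) = sqrt(28691)/3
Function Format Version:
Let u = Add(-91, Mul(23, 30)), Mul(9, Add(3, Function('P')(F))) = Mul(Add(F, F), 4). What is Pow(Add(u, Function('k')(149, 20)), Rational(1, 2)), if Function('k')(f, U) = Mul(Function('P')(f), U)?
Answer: Mul(Rational(1, 3), Pow(28691, Rational(1, 2))) ≈ 56.461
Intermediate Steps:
Function('P')(F) = Add(-3, Mul(Rational(8, 9), F)) (Function('P')(F) = Add(-3, Mul(Rational(1, 9), Mul(Add(F, F), 4))) = Add(-3, Mul(Rational(1, 9), Mul(Mul(2, F), 4))) = Add(-3, Mul(Rational(1, 9), Mul(8, F))) = Add(-3, Mul(Rational(8, 9), F)))
Function('k')(f, U) = Mul(U, Add(-3, Mul(Rational(8, 9), f))) (Function('k')(f, U) = Mul(Add(-3, Mul(Rational(8, 9), f)), U) = Mul(U, Add(-3, Mul(Rational(8, 9), f))))
u = 599 (u = Add(-91, 690) = 599)
Pow(Add(u, Function('k')(149, 20)), Rational(1, 2)) = Pow(Add(599, Mul(Rational(1, 9), 20, Add(-27, Mul(8, 149)))), Rational(1, 2)) = Pow(Add(599, Mul(Rational(1, 9), 20, Add(-27, 1192))), Rational(1, 2)) = Pow(Add(599, Mul(Rational(1, 9), 20, 1165)), Rational(1, 2)) = Pow(Add(599, Rational(23300, 9)), Rational(1, 2)) = Pow(Rational(28691, 9), Rational(1, 2)) = Mul(Rational(1, 3), Pow(28691, Rational(1, 2)))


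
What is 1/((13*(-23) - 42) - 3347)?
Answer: -1/3688 ≈ -0.00027115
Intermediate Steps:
1/((13*(-23) - 42) - 3347) = 1/((-299 - 42) - 3347) = 1/(-341 - 3347) = 1/(-3688) = -1/3688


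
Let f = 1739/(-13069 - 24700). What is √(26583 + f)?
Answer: 2*√9480128416793/37769 ≈ 163.04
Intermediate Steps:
f = -1739/37769 (f = 1739/(-37769) = 1739*(-1/37769) = -1739/37769 ≈ -0.046043)
√(26583 + f) = √(26583 - 1739/37769) = √(1004011588/37769) = 2*√9480128416793/37769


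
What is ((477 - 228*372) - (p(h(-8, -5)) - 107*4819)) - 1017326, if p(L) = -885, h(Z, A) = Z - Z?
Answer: -585147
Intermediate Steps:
h(Z, A) = 0
((477 - 228*372) - (p(h(-8, -5)) - 107*4819)) - 1017326 = ((477 - 228*372) - (-885 - 107*4819)) - 1017326 = ((477 - 84816) - (-885 - 1*515633)) - 1017326 = (-84339 - (-885 - 515633)) - 1017326 = (-84339 - 1*(-516518)) - 1017326 = (-84339 + 516518) - 1017326 = 432179 - 1017326 = -585147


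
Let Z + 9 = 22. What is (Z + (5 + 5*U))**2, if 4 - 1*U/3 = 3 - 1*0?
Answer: 1089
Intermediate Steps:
U = 3 (U = 12 - 3*(3 - 1*0) = 12 - 3*(3 + 0) = 12 - 3*3 = 12 - 9 = 3)
Z = 13 (Z = -9 + 22 = 13)
(Z + (5 + 5*U))**2 = (13 + (5 + 5*3))**2 = (13 + (5 + 15))**2 = (13 + 20)**2 = 33**2 = 1089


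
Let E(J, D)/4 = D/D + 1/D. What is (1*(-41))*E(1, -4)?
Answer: -123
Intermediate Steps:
E(J, D) = 4 + 4/D (E(J, D) = 4*(D/D + 1/D) = 4*(1 + 1/D) = 4 + 4/D)
(1*(-41))*E(1, -4) = (1*(-41))*(4 + 4/(-4)) = -41*(4 + 4*(-¼)) = -41*(4 - 1) = -41*3 = -123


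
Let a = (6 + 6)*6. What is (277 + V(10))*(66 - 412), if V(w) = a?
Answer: -120754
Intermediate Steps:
a = 72 (a = 12*6 = 72)
V(w) = 72
(277 + V(10))*(66 - 412) = (277 + 72)*(66 - 412) = 349*(-346) = -120754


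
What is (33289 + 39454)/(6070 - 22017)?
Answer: -72743/15947 ≈ -4.5615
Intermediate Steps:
(33289 + 39454)/(6070 - 22017) = 72743/(-15947) = 72743*(-1/15947) = -72743/15947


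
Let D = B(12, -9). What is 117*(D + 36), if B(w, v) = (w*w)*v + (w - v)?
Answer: -144963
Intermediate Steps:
B(w, v) = w - v + v*w**2 (B(w, v) = w**2*v + (w - v) = v*w**2 + (w - v) = w - v + v*w**2)
D = -1275 (D = 12 - 1*(-9) - 9*12**2 = 12 + 9 - 9*144 = 12 + 9 - 1296 = -1275)
117*(D + 36) = 117*(-1275 + 36) = 117*(-1239) = -144963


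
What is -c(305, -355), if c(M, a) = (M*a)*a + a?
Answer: -38437270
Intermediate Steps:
c(M, a) = a + M*a**2 (c(M, a) = M*a**2 + a = a + M*a**2)
-c(305, -355) = -(-355)*(1 + 305*(-355)) = -(-355)*(1 - 108275) = -(-355)*(-108274) = -1*38437270 = -38437270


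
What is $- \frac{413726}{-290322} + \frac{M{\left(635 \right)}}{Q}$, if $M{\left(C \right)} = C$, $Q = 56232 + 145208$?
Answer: $\frac{8352531991}{5848246368} \approx 1.4282$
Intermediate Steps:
$Q = 201440$
$- \frac{413726}{-290322} + \frac{M{\left(635 \right)}}{Q} = - \frac{413726}{-290322} + \frac{635}{201440} = \left(-413726\right) \left(- \frac{1}{290322}\right) + 635 \cdot \frac{1}{201440} = \frac{206863}{145161} + \frac{127}{40288} = \frac{8352531991}{5848246368}$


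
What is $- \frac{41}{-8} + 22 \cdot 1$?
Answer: $\frac{217}{8} \approx 27.125$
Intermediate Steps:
$- \frac{41}{-8} + 22 \cdot 1 = \left(-41\right) \left(- \frac{1}{8}\right) + 22 = \frac{41}{8} + 22 = \frac{217}{8}$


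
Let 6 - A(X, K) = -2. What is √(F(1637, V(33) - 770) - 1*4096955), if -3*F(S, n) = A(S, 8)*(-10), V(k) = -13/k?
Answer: I*√36872355/3 ≈ 2024.1*I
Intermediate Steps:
A(X, K) = 8 (A(X, K) = 6 - 1*(-2) = 6 + 2 = 8)
F(S, n) = 80/3 (F(S, n) = -8*(-10)/3 = -⅓*(-80) = 80/3)
√(F(1637, V(33) - 770) - 1*4096955) = √(80/3 - 1*4096955) = √(80/3 - 4096955) = √(-12290785/3) = I*√36872355/3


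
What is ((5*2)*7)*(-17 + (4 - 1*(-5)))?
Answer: -560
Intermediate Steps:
((5*2)*7)*(-17 + (4 - 1*(-5))) = (10*7)*(-17 + (4 + 5)) = 70*(-17 + 9) = 70*(-8) = -560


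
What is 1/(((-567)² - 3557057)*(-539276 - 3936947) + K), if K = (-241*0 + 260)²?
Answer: 1/14483123967264 ≈ 6.9046e-14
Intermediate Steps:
K = 67600 (K = (0 + 260)² = 260² = 67600)
1/(((-567)² - 3557057)*(-539276 - 3936947) + K) = 1/(((-567)² - 3557057)*(-539276 - 3936947) + 67600) = 1/((321489 - 3557057)*(-4476223) + 67600) = 1/(-3235568*(-4476223) + 67600) = 1/(14483123899664 + 67600) = 1/14483123967264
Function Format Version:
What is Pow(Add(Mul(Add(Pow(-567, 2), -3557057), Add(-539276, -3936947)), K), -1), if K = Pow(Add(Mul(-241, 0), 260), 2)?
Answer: Rational(1, 14483123967264) ≈ 6.9046e-14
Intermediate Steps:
K = 67600 (K = Pow(Add(0, 260), 2) = Pow(260, 2) = 67600)
Pow(Add(Mul(Add(Pow(-567, 2), -3557057), Add(-539276, -3936947)), K), -1) = Pow(Add(Mul(Add(Pow(-567, 2), -3557057), Add(-539276, -3936947)), 67600), -1) = Pow(Add(Mul(Add(321489, -3557057), -4476223), 67600), -1) = Pow(Add(Mul(-3235568, -4476223), 67600), -1) = Pow(Add(14483123899664, 67600), -1) = Pow(14483123967264, -1) = Rational(1, 14483123967264)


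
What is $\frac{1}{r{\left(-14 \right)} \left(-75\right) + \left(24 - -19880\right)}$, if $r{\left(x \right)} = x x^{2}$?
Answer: $\frac{1}{225704} \approx 4.4306 \cdot 10^{-6}$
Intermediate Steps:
$r{\left(x \right)} = x^{3}$
$\frac{1}{r{\left(-14 \right)} \left(-75\right) + \left(24 - -19880\right)} = \frac{1}{\left(-14\right)^{3} \left(-75\right) + \left(24 - -19880\right)} = \frac{1}{\left(-2744\right) \left(-75\right) + \left(24 + 19880\right)} = \frac{1}{205800 + 19904} = \frac{1}{225704}$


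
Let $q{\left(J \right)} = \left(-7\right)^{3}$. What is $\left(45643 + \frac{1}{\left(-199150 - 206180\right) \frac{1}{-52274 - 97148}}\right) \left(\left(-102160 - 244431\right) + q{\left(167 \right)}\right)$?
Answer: $- \frac{3209248196503804}{202665} \approx -1.5835 \cdot 10^{10}$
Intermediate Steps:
$q{\left(J \right)} = -343$
$\left(45643 + \frac{1}{\left(-199150 - 206180\right) \frac{1}{-52274 - 97148}}\right) \left(\left(-102160 - 244431\right) + q{\left(167 \right)}\right) = \left(45643 + \frac{1}{\left(-199150 - 206180\right) \frac{1}{-52274 - 97148}}\right) \left(\left(-102160 - 244431\right) - 343\right) = \left(45643 + \frac{1}{\left(-405330\right) \frac{1}{-149422}}\right) \left(\left(-102160 - 244431\right) - 343\right) = \left(45643 + \frac{1}{\left(-405330\right) \left(- \frac{1}{149422}\right)}\right) \left(-346591 - 343\right) = \left(45643 + \frac{1}{\frac{202665}{74711}}\right) \left(-346934\right) = \left(45643 + \frac{74711}{202665}\right) \left(-346934\right) = \frac{9250313306}{202665} \left(-346934\right) = - \frac{3209248196503804}{202665}$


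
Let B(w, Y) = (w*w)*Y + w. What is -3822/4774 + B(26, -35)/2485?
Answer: -8737599/847385 ≈ -10.311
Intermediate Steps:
B(w, Y) = w + Y*w² (B(w, Y) = w²*Y + w = Y*w² + w = w + Y*w²)
-3822/4774 + B(26, -35)/2485 = -3822/4774 + (26*(1 - 35*26))/2485 = -3822*1/4774 + (26*(1 - 910))*(1/2485) = -273/341 + (26*(-909))*(1/2485) = -273/341 - 23634*1/2485 = -273/341 - 23634/2485 = -8737599/847385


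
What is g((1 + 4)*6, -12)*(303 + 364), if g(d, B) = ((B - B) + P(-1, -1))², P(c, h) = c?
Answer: 667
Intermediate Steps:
g(d, B) = 1 (g(d, B) = ((B - B) - 1)² = (0 - 1)² = (-1)² = 1)
g((1 + 4)*6, -12)*(303 + 364) = 1*(303 + 364) = 1*667 = 667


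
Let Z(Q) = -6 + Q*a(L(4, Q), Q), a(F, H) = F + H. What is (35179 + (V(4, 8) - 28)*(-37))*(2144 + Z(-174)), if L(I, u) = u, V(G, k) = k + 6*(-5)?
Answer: 2321348010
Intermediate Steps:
V(G, k) = -30 + k (V(G, k) = k - 30 = -30 + k)
Z(Q) = -6 + 2*Q**2 (Z(Q) = -6 + Q*(Q + Q) = -6 + Q*(2*Q) = -6 + 2*Q**2)
(35179 + (V(4, 8) - 28)*(-37))*(2144 + Z(-174)) = (35179 + ((-30 + 8) - 28)*(-37))*(2144 + (-6 + 2*(-174)**2)) = (35179 + (-22 - 28)*(-37))*(2144 + (-6 + 2*30276)) = (35179 - 50*(-37))*(2144 + (-6 + 60552)) = (35179 + 1850)*(2144 + 60546) = 37029*62690 = 2321348010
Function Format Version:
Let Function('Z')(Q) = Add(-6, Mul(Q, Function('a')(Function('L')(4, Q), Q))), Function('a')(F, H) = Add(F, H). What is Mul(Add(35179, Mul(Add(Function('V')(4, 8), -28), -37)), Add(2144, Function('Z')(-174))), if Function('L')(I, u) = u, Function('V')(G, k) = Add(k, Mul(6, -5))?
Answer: 2321348010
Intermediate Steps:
Function('V')(G, k) = Add(-30, k) (Function('V')(G, k) = Add(k, -30) = Add(-30, k))
Function('Z')(Q) = Add(-6, Mul(2, Pow(Q, 2))) (Function('Z')(Q) = Add(-6, Mul(Q, Add(Q, Q))) = Add(-6, Mul(Q, Mul(2, Q))) = Add(-6, Mul(2, Pow(Q, 2))))
Mul(Add(35179, Mul(Add(Function('V')(4, 8), -28), -37)), Add(2144, Function('Z')(-174))) = Mul(Add(35179, Mul(Add(Add(-30, 8), -28), -37)), Add(2144, Add(-6, Mul(2, Pow(-174, 2))))) = Mul(Add(35179, Mul(Add(-22, -28), -37)), Add(2144, Add(-6, Mul(2, 30276)))) = Mul(Add(35179, Mul(-50, -37)), Add(2144, Add(-6, 60552))) = Mul(Add(35179, 1850), Add(2144, 60546)) = Mul(37029, 62690) = 2321348010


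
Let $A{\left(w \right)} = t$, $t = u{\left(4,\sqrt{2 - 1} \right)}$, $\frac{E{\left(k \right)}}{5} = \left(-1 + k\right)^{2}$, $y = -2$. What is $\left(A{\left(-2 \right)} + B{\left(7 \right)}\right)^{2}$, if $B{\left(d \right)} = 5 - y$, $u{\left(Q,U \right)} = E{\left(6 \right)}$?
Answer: $17424$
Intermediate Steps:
$E{\left(k \right)} = 5 \left(-1 + k\right)^{2}$
$u{\left(Q,U \right)} = 125$ ($u{\left(Q,U \right)} = 5 \left(-1 + 6\right)^{2} = 5 \cdot 5^{2} = 5 \cdot 25 = 125$)
$B{\left(d \right)} = 7$ ($B{\left(d \right)} = 5 - -2 = 5 + 2 = 7$)
$t = 125$
$A{\left(w \right)} = 125$
$\left(A{\left(-2 \right)} + B{\left(7 \right)}\right)^{2} = \left(125 + 7\right)^{2} = 132^{2} = 17424$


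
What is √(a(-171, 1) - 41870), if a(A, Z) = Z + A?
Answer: 2*I*√10510 ≈ 205.04*I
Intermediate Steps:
a(A, Z) = A + Z
√(a(-171, 1) - 41870) = √((-171 + 1) - 41870) = √(-170 - 41870) = √(-42040) = 2*I*√10510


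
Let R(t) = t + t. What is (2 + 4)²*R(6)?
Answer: 432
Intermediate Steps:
R(t) = 2*t
(2 + 4)²*R(6) = (2 + 4)²*(2*6) = 6²*12 = 36*12 = 432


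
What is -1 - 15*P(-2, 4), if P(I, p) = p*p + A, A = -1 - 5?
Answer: -151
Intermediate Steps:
A = -6
P(I, p) = -6 + p² (P(I, p) = p*p - 6 = p² - 6 = -6 + p²)
-1 - 15*P(-2, 4) = -1 - 15*(-6 + 4²) = -1 - 15*(-6 + 16) = -1 - 15*10 = -1 - 150 = -151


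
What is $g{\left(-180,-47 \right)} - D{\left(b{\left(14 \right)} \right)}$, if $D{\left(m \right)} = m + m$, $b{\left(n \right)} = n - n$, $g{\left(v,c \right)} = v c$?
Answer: $8460$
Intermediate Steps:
$g{\left(v,c \right)} = c v$
$b{\left(n \right)} = 0$
$D{\left(m \right)} = 2 m$
$g{\left(-180,-47 \right)} - D{\left(b{\left(14 \right)} \right)} = \left(-47\right) \left(-180\right) - 2 \cdot 0 = 8460 - 0 = 8460 + 0 = 8460$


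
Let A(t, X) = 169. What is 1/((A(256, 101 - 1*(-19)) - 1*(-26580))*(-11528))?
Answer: -1/308362472 ≈ -3.2429e-9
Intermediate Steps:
1/((A(256, 101 - 1*(-19)) - 1*(-26580))*(-11528)) = 1/((169 - 1*(-26580))*(-11528)) = -1/11528/(169 + 26580) = -1/11528/26749 = (1/26749)*(-1/11528) = -1/308362472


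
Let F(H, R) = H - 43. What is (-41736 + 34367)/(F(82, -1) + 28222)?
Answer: -7369/28261 ≈ -0.26075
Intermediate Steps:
F(H, R) = -43 + H
(-41736 + 34367)/(F(82, -1) + 28222) = (-41736 + 34367)/((-43 + 82) + 28222) = -7369/(39 + 28222) = -7369/28261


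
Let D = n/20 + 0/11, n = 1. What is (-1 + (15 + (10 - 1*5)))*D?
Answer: 19/20 ≈ 0.95000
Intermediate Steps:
D = 1/20 (D = 1/20 + 0/11 = 1*(1/20) + 0*(1/11) = 1/20 + 0 = 1/20 ≈ 0.050000)
(-1 + (15 + (10 - 1*5)))*D = (-1 + (15 + (10 - 1*5)))*(1/20) = (-1 + (15 + (10 - 5)))*(1/20) = (-1 + (15 + 5))*(1/20) = (-1 + 20)*(1/20) = 19*(1/20) = 19/20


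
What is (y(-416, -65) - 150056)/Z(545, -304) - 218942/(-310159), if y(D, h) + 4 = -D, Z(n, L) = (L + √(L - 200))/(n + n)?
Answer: 384489390854730/720499357 + 24466794*I*√14/2323 ≈ 5.3364e+5 + 39409.0*I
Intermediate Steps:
Z(n, L) = (L + √(-200 + L))/(2*n) (Z(n, L) = (L + √(-200 + L))/((2*n)) = (L + √(-200 + L))*(1/(2*n)) = (L + √(-200 + L))/(2*n))
y(D, h) = -4 - D
(y(-416, -65) - 150056)/Z(545, -304) - 218942/(-310159) = ((-4 - 1*(-416)) - 150056)/(((½)*(-304 + √(-200 - 304))/545)) - 218942/(-310159) = ((-4 + 416) - 150056)/(((½)*(1/545)*(-304 + √(-504)))) - 218942*(-1/310159) = (412 - 150056)/(((½)*(1/545)*(-304 + 6*I*√14))) + 218942/310159 = -149644/(-152/545 + 3*I*√14/545) + 218942/310159 = 218942/310159 - 149644/(-152/545 + 3*I*√14/545)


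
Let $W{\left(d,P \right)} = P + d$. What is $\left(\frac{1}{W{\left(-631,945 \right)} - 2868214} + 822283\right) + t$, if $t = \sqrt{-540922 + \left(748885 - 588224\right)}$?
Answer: $\frac{2358225415699}{2867900} + i \sqrt{380261} \approx 8.2228 \cdot 10^{5} + 616.65 i$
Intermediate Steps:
$t = i \sqrt{380261}$ ($t = \sqrt{-540922 + \left(748885 - 588224\right)} = \sqrt{-540922 + 160661} = \sqrt{-380261} = i \sqrt{380261} \approx 616.65 i$)
$\left(\frac{1}{W{\left(-631,945 \right)} - 2868214} + 822283\right) + t = \left(\frac{1}{\left(945 - 631\right) - 2868214} + 822283\right) + i \sqrt{380261} = \left(\frac{1}{314 - 2868214} + 822283\right) + i \sqrt{380261} = \left(\frac{1}{-2867900} + 822283\right) + i \sqrt{380261} = \left(- \frac{1}{2867900} + 822283\right) + i \sqrt{380261} = \frac{2358225415699}{2867900} + i \sqrt{380261}$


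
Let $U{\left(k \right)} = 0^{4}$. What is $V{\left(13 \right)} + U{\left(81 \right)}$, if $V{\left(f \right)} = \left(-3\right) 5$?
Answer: $-15$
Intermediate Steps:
$V{\left(f \right)} = -15$
$U{\left(k \right)} = 0$
$V{\left(13 \right)} + U{\left(81 \right)} = -15 + 0 = -15$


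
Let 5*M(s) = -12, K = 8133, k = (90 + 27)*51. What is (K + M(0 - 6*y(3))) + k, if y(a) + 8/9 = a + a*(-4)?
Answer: 70488/5 ≈ 14098.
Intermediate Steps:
y(a) = -8/9 - 3*a (y(a) = -8/9 + (a + a*(-4)) = -8/9 + (a - 4*a) = -8/9 - 3*a)
k = 5967 (k = 117*51 = 5967)
M(s) = -12/5 (M(s) = (⅕)*(-12) = -12/5)
(K + M(0 - 6*y(3))) + k = (8133 - 12/5) + 5967 = 40653/5 + 5967 = 70488/5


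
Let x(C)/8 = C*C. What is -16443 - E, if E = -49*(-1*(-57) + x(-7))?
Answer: 5558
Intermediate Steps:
x(C) = 8*C**2 (x(C) = 8*(C*C) = 8*C**2)
E = -22001 (E = -49*(-1*(-57) + 8*(-7)**2) = -49*(57 + 8*49) = -49*(57 + 392) = -49*449 = -22001)
-16443 - E = -16443 - 1*(-22001) = -16443 + 22001 = 5558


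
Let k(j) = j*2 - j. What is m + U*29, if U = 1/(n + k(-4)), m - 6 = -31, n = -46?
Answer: -1279/50 ≈ -25.580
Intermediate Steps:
m = -25 (m = 6 - 31 = -25)
k(j) = j (k(j) = 2*j - j = j)
U = -1/50 (U = 1/(-46 - 4) = 1/(-50) = -1/50 ≈ -0.020000)
m + U*29 = -25 - 1/50*29 = -25 - 29/50 = -1279/50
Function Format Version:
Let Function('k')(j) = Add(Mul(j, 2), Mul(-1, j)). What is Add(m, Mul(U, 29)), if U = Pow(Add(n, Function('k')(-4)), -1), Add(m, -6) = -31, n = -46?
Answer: Rational(-1279, 50) ≈ -25.580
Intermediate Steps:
m = -25 (m = Add(6, -31) = -25)
Function('k')(j) = j (Function('k')(j) = Add(Mul(2, j), Mul(-1, j)) = j)
U = Rational(-1, 50) (U = Pow(Add(-46, -4), -1) = Pow(-50, -1) = Rational(-1, 50) ≈ -0.020000)
Add(m, Mul(U, 29)) = Add(-25, Mul(Rational(-1, 50), 29)) = Add(-25, Rational(-29, 50)) = Rational(-1279, 50)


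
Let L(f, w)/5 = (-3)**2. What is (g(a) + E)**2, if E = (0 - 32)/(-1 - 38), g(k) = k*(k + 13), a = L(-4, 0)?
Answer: 10367719684/1521 ≈ 6.8164e+6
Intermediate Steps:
L(f, w) = 45 (L(f, w) = 5*(-3)**2 = 5*9 = 45)
a = 45
g(k) = k*(13 + k)
E = 32/39 (E = -32/(-39) = -32*(-1/39) = 32/39 ≈ 0.82051)
(g(a) + E)**2 = (45*(13 + 45) + 32/39)**2 = (45*58 + 32/39)**2 = (2610 + 32/39)**2 = (101822/39)**2 = 10367719684/1521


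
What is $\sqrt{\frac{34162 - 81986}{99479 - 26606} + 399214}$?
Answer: $\frac{\sqrt{235556903761806}}{24291} \approx 631.83$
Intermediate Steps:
$\sqrt{\frac{34162 - 81986}{99479 - 26606} + 399214} = \sqrt{- \frac{47824}{72873} + 399214} = \sqrt{\frac{29091873998}{72873}} = \frac{\sqrt{235556903761806}}{24291}$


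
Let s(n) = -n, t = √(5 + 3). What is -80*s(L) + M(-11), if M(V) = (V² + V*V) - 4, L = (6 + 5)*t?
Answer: 238 + 1760*√2 ≈ 2727.0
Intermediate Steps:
t = 2*√2 (t = √8 = 2*√2 ≈ 2.8284)
L = 22*√2 (L = (6 + 5)*(2*√2) = 11*(2*√2) = 22*√2 ≈ 31.113)
M(V) = -4 + 2*V² (M(V) = (V² + V²) - 4 = 2*V² - 4 = -4 + 2*V²)
-80*s(L) + M(-11) = -(-80)*22*√2 + (-4 + 2*(-11)²) = -(-1760)*√2 + (-4 + 2*121) = 1760*√2 + (-4 + 242) = 1760*√2 + 238 = 238 + 1760*√2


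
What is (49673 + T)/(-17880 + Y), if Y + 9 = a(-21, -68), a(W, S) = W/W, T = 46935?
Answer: -3019/559 ≈ -5.4007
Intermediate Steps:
a(W, S) = 1
Y = -8 (Y = -9 + 1 = -8)
(49673 + T)/(-17880 + Y) = (49673 + 46935)/(-17880 - 8) = 96608/(-17888) = 96608*(-1/17888) = -3019/559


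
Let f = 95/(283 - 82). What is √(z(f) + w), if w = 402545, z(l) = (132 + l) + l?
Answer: √16268591667/201 ≈ 634.57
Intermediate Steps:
f = 95/201 ≈ 0.47264
z(l) = 132 + 2*l
√(z(f) + w) = √((132 + 2*(95/201)) + 402545) = √((132 + 190/201) + 402545) = √(26722/201 + 402545) = √(80938267/201) = √16268591667/201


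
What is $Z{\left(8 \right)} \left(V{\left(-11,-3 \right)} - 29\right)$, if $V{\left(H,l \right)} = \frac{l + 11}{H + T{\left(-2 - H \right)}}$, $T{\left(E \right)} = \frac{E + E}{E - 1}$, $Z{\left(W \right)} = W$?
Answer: $- \frac{8376}{35} \approx -239.31$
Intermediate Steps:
$T{\left(E \right)} = \frac{2 E}{-1 + E}$
$V{\left(H,l \right)} = \frac{11 + l}{H + \frac{2 \left(-2 - H\right)}{-3 - H}}$ ($V{\left(H,l \right)} = \frac{l + 11}{H + \frac{2 \left(-2 - H\right)}{-1 - \left(2 + H\right)}} = \frac{11 + l}{H + \frac{2 \left(-2 - H\right)}{-3 - H}}$)
$Z{\left(8 \right)} \left(V{\left(-11,-3 \right)} - 29\right) = 8 \left(\frac{\left(3 - 11\right) \left(11 - 3\right)}{4 + 2 \left(-11\right) - 11 \left(3 - 11\right)} - 29\right) = 8 \left(\frac{1}{4 - 22 - -88} \left(-8\right) 8 - 29\right) = 8 \left(\frac{1}{4 - 22 + 88} \left(-8\right) 8 - 29\right) = 8 \left(\frac{1}{70} \left(-8\right) 8 - 29\right) = 8 \left(- \frac{32}{35} - 29\right) = 8 \left(- \frac{1047}{35}\right) = - \frac{8376}{35}$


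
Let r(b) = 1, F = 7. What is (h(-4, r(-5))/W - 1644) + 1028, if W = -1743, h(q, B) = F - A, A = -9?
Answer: -1073704/1743 ≈ -616.01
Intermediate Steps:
h(q, B) = 16 (h(q, B) = 7 - 1*(-9) = 7 + 9 = 16)
(h(-4, r(-5))/W - 1644) + 1028 = (16/(-1743) - 1644) + 1028 = (16*(-1/1743) - 1644) + 1028 = (-16/1743 - 1644) + 1028 = -2865508/1743 + 1028 = -1073704/1743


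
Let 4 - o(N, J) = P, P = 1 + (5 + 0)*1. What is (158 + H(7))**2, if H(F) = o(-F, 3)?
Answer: 24336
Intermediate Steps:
P = 6 (P = 1 + 5*1 = 1 + 5 = 6)
o(N, J) = -2 (o(N, J) = 4 - 1*6 = 4 - 6 = -2)
H(F) = -2
(158 + H(7))**2 = (158 - 2)**2 = 156**2 = 24336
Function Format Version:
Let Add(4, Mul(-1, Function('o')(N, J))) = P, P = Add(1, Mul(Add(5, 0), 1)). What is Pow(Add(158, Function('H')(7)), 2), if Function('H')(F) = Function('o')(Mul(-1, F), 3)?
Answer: 24336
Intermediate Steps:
P = 6 (P = Add(1, Mul(5, 1)) = Add(1, 5) = 6)
Function('o')(N, J) = -2 (Function('o')(N, J) = Add(4, Mul(-1, 6)) = Add(4, -6) = -2)
Function('H')(F) = -2
Pow(Add(158, Function('H')(7)), 2) = Pow(Add(158, -2), 2) = Pow(156, 2) = 24336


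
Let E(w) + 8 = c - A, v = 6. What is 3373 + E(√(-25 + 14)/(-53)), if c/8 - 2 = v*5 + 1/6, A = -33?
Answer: 10966/3 ≈ 3655.3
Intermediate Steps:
c = 772/3 (c = 16 + 8*(6*5 + 1/6) = 16 + 8*(30 + ⅙) = 16 + 8*(181/6) = 16 + 724/3 = 772/3 ≈ 257.33)
E(w) = 847/3 (E(w) = -8 + (772/3 - 1*(-33)) = -8 + (772/3 + 33) = -8 + 871/3 = 847/3)
3373 + E(√(-25 + 14)/(-53)) = 3373 + 847/3 = 10966/3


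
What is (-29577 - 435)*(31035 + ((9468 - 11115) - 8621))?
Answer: -623259204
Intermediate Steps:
(-29577 - 435)*(31035 + ((9468 - 11115) - 8621)) = -30012*(31035 + (-1647 - 8621)) = -30012*(31035 - 10268) = -30012*20767 = -623259204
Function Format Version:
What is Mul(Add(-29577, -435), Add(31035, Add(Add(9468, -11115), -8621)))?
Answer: -623259204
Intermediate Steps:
Mul(Add(-29577, -435), Add(31035, Add(Add(9468, -11115), -8621))) = Mul(-30012, Add(31035, Add(-1647, -8621))) = Mul(-30012, Add(31035, -10268)) = Mul(-30012, 20767) = -623259204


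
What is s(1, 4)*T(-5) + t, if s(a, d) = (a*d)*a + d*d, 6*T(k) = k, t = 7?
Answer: -29/3 ≈ -9.6667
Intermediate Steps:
T(k) = k/6
s(a, d) = d² + d*a² (s(a, d) = d*a² + d² = d² + d*a²)
s(1, 4)*T(-5) + t = (4*(4 + 1²))*((⅙)*(-5)) + 7 = (4*(4 + 1))*(-⅚) + 7 = (4*5)*(-⅚) + 7 = 20*(-⅚) + 7 = -50/3 + 7 = -29/3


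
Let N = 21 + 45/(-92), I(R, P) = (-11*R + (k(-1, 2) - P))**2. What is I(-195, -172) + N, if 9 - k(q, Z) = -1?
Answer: 498175355/92 ≈ 5.4150e+6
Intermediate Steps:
k(q, Z) = 10 (k(q, Z) = 9 - 1*(-1) = 9 + 1 = 10)
I(R, P) = (10 - P - 11*R)**2 (I(R, P) = (-11*R + (10 - P))**2 = (10 - P - 11*R)**2)
N = 1887/92 (N = 21 - 1/92*45 = 21 - 45/92 = 1887/92 ≈ 20.511)
I(-195, -172) + N = (-10 - 172 + 11*(-195))**2 + 1887/92 = (-10 - 172 - 2145)**2 + 1887/92 = (-2327)**2 + 1887/92 = 5414929 + 1887/92 = 498175355/92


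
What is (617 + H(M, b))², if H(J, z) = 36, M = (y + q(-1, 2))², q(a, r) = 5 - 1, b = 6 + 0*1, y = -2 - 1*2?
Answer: 426409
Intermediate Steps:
y = -4 (y = -2 - 2 = -4)
b = 6 (b = 6 + 0 = 6)
q(a, r) = 4
M = 0 (M = (-4 + 4)² = 0² = 0)
(617 + H(M, b))² = (617 + 36)² = 653² = 426409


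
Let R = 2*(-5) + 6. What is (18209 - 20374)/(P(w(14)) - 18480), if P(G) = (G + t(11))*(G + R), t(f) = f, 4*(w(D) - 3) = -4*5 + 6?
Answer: 8660/74109 ≈ 0.11685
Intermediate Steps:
R = -4 (R = -10 + 6 = -4)
w(D) = -1/2 (w(D) = 3 + (-4*5 + 6)/4 = 3 + (-20 + 6)/4 = 3 + (1/4)*(-14) = 3 - 7/2 = -1/2)
P(G) = (-4 + G)*(11 + G) (P(G) = (G + 11)*(G - 4) = (11 + G)*(-4 + G) = (-4 + G)*(11 + G))
(18209 - 20374)/(P(w(14)) - 18480) = (18209 - 20374)/((-44 + (-1/2)**2 + 7*(-1/2)) - 18480) = -2165/((-44 + 1/4 - 7/2) - 18480) = -2165/(-189/4 - 18480) = -2165/(-74109/4) = -2165*(-4/74109) = 8660/74109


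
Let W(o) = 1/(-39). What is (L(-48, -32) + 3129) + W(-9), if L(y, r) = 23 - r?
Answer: 124175/39 ≈ 3184.0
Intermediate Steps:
W(o) = -1/39
(L(-48, -32) + 3129) + W(-9) = ((23 - 1*(-32)) + 3129) - 1/39 = ((23 + 32) + 3129) - 1/39 = (55 + 3129) - 1/39 = 3184 - 1/39 = 124175/39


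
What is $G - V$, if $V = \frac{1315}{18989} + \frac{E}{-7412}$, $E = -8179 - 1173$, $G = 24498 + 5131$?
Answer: $\frac{61323378948}{2069801} \approx 29628.0$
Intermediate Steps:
$G = 29629$
$E = -9352$ ($E = -8179 - 1173 = -9352$)
$V = \frac{2754881}{2069801}$ ($V = \frac{1315}{18989} - \frac{9352}{-7412} = 1315 \cdot \frac{1}{18989} - - \frac{2338}{1853} = \frac{1315}{18989} + \frac{2338}{1853} = \frac{2754881}{2069801} \approx 1.331$)
$G - V = 29629 - \frac{2754881}{2069801} = \frac{61323378948}{2069801}$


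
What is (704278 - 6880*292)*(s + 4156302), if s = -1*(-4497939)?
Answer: -11291032456362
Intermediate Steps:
s = 4497939
(704278 - 6880*292)*(s + 4156302) = (704278 - 6880*292)*(4497939 + 4156302) = (704278 - 2008960)*8654241 = -1304682*8654241 = -11291032456362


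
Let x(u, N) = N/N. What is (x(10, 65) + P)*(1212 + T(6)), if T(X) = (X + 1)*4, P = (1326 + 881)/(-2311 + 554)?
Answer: -558000/1757 ≈ -317.59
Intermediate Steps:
P = -2207/1757 (P = 2207/(-1757) = 2207*(-1/1757) = -2207/1757 ≈ -1.2561)
T(X) = 4 + 4*X (T(X) = (1 + X)*4 = 4 + 4*X)
x(u, N) = 1
(x(10, 65) + P)*(1212 + T(6)) = (1 - 2207/1757)*(1212 + (4 + 4*6)) = -450*(1212 + (4 + 24))/1757 = -450*(1212 + 28)/1757 = -450/1757*1240 = -558000/1757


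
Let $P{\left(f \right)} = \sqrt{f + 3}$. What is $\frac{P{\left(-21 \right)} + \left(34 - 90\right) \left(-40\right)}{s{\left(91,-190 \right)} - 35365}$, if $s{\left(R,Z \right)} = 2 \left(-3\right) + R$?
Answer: $- \frac{4}{63} - \frac{i \sqrt{2}}{11760} \approx -0.063492 - 0.00012026 i$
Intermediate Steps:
$P{\left(f \right)} = \sqrt{3 + f}$
$s{\left(R,Z \right)} = -6 + R$
$\frac{P{\left(-21 \right)} + \left(34 - 90\right) \left(-40\right)}{s{\left(91,-190 \right)} - 35365} = \frac{\sqrt{3 - 21} + \left(34 - 90\right) \left(-40\right)}{\left(-6 + 91\right) - 35365} = \frac{\sqrt{-18} - -2240}{85 - 35365} = \frac{3 i \sqrt{2} + 2240}{-35280} = \left(2240 + 3 i \sqrt{2}\right) \left(- \frac{1}{35280}\right) = - \frac{4}{63} - \frac{i \sqrt{2}}{11760}$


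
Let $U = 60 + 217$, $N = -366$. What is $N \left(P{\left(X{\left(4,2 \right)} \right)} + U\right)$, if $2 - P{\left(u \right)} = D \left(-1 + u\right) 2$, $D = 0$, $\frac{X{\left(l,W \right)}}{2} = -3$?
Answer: $-102114$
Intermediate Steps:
$X{\left(l,W \right)} = -6$ ($X{\left(l,W \right)} = 2 \left(-3\right) = -6$)
$U = 277$
$P{\left(u \right)} = 2$ ($P{\left(u \right)} = 2 - 0 \left(-1 + u\right) 2 = 2 - 0 \cdot 2 = 2 - 0 = 2 + 0 = 2$)
$N \left(P{\left(X{\left(4,2 \right)} \right)} + U\right) = - 366 \left(2 + 277\right) = \left(-366\right) 279 = -102114$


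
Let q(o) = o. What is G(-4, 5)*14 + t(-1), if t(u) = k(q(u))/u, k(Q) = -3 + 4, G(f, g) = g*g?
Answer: 349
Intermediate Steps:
G(f, g) = g**2
k(Q) = 1
t(u) = 1/u
G(-4, 5)*14 + t(-1) = 5**2*14 + 1/(-1) = 25*14 - 1 = 350 - 1 = 349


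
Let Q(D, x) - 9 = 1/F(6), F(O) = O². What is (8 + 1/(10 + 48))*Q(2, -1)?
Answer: 50375/696 ≈ 72.378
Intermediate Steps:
Q(D, x) = 325/36 (Q(D, x) = 9 + 1/(6²) = 9 + 1/36 = 325/36)
(8 + 1/(10 + 48))*Q(2, -1) = (8 + 1/(10 + 48))*(325/36) = (8 + 1/58)*(325/36) = (465/58)*(325/36) = 50375/696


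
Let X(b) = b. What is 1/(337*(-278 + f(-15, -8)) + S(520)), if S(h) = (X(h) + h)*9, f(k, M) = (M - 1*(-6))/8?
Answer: -4/337641 ≈ -1.1847e-5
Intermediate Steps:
f(k, M) = 3/4 + M/8 (f(k, M) = (M + 6)*(1/8) = (6 + M)*(1/8) = 3/4 + M/8)
S(h) = 18*h (S(h) = (h + h)*9 = (2*h)*9 = 18*h)
1/(337*(-278 + f(-15, -8)) + S(520)) = 1/(337*(-278 + (3/4 + (1/8)*(-8))) + 18*520) = 1/(337*(-278 + (3/4 - 1)) + 9360) = 1/(337*(-278 - 1/4) + 9360) = 1/(337*(-1113/4) + 9360) = 1/(-375081/4 + 9360) = 1/(-337641/4) = -4/337641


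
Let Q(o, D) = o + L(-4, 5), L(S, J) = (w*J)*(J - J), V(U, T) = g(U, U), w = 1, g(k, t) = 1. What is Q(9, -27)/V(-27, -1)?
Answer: 9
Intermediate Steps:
V(U, T) = 1
L(S, J) = 0 (L(S, J) = (1*J)*(J - J) = J*0 = 0)
Q(o, D) = o (Q(o, D) = o + 0 = o)
Q(9, -27)/V(-27, -1) = 9/1 = 9*1 = 9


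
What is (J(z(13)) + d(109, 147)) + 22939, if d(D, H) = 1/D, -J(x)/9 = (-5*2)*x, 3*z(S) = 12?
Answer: 2539592/109 ≈ 23299.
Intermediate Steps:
z(S) = 4 (z(S) = (⅓)*12 = 4)
J(x) = 90*x (J(x) = -9*(-5*2)*x = -(-90)*x = 90*x)
(J(z(13)) + d(109, 147)) + 22939 = (90*4 + 1/109) + 22939 = (360 + 1/109) + 22939 = 39241/109 + 22939 = 2539592/109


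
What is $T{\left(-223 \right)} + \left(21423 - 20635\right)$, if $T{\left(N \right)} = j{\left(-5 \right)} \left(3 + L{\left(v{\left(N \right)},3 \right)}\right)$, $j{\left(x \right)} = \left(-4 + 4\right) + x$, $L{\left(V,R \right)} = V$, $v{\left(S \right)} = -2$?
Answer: $783$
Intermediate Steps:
$j{\left(x \right)} = x$ ($j{\left(x \right)} = 0 + x = x$)
$T{\left(N \right)} = -5$ ($T{\left(N \right)} = - 5 \left(3 - 2\right) = \left(-5\right) 1 = -5$)
$T{\left(-223 \right)} + \left(21423 - 20635\right) = -5 + \left(21423 - 20635\right) = -5 + 788 = 783$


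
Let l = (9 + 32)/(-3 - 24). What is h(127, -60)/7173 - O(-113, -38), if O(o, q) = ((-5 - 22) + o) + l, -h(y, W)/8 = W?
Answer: 3046777/21519 ≈ 141.59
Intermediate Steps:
h(y, W) = -8*W
l = -41/27 (l = 41/(-27) = 41*(-1/27) = -41/27 ≈ -1.5185)
O(o, q) = -770/27 + o (O(o, q) = ((-5 - 22) + o) - 41/27 = (-27 + o) - 41/27 = -770/27 + o)
h(127, -60)/7173 - O(-113, -38) = -8*(-60)/7173 - (-770/27 - 113) = 480*(1/7173) - 1*(-3821/27) = 160/2391 + 3821/27 = 3046777/21519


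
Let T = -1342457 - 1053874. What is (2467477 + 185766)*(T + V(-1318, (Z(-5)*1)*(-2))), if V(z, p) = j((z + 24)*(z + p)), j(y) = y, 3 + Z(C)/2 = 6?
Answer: -1791764183573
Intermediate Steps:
Z(C) = 6 (Z(C) = -6 + 2*6 = -6 + 12 = 6)
V(z, p) = (24 + z)*(p + z) (V(z, p) = (z + 24)*(z + p) = (24 + z)*(p + z))
T = -2396331
(2467477 + 185766)*(T + V(-1318, (Z(-5)*1)*(-2))) = (2467477 + 185766)*(-2396331 + ((-1318)² + 24*((6*1)*(-2)) + 24*(-1318) + ((6*1)*(-2))*(-1318))) = 2653243*(-2396331 + (1737124 + 24*(6*(-2)) - 31632 + (6*(-2))*(-1318))) = 2653243*(-2396331 + (1737124 + 24*(-12) - 31632 - 12*(-1318))) = 2653243*(-2396331 + (1737124 - 288 - 31632 + 15816)) = 2653243*(-2396331 + 1721020) = 2653243*(-675311) = -1791764183573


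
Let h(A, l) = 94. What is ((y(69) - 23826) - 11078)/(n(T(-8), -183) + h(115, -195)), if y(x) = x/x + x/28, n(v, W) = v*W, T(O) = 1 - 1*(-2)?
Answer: 195443/2548 ≈ 76.704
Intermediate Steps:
T(O) = 3 (T(O) = 1 + 2 = 3)
n(v, W) = W*v
y(x) = 1 + x/28 (y(x) = 1 + x*(1/28) = 1 + x/28)
((y(69) - 23826) - 11078)/(n(T(-8), -183) + h(115, -195)) = (((1 + (1/28)*69) - 23826) - 11078)/(-183*3 + 94) = (((1 + 69/28) - 23826) - 11078)/(-549 + 94) = ((97/28 - 23826) - 11078)/(-455) = (-667031/28 - 11078)*(-1/455) = -977215/28*(-1/455) = 195443/2548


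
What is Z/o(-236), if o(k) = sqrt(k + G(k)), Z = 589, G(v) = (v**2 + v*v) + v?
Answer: 589*sqrt(27730)/55460 ≈ 1.7685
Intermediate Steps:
G(v) = v + 2*v**2 (G(v) = (v**2 + v**2) + v = 2*v**2 + v = v + 2*v**2)
o(k) = sqrt(k + k*(1 + 2*k))
Z/o(-236) = 589/((sqrt(2)*sqrt(-236*(1 - 236)))) = 589/((sqrt(2)*sqrt(-236*(-235)))) = 589/((sqrt(2)*sqrt(55460))) = 589/((sqrt(2)*(2*sqrt(13865)))) = 589/((2*sqrt(27730))) = 589*(sqrt(27730)/55460) = 589*sqrt(27730)/55460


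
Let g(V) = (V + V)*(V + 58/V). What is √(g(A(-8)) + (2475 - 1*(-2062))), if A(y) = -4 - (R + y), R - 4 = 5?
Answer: √4703 ≈ 68.578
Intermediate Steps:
R = 9 (R = 4 + 5 = 9)
A(y) = -13 - y (A(y) = -4 - (9 + y) = -4 + (-9 - y) = -13 - y)
g(V) = 2*V*(V + 58/V) (g(V) = (2*V)*(V + 58/V) = 2*V*(V + 58/V))
√(g(A(-8)) + (2475 - 1*(-2062))) = √((116 + 2*(-13 - 1*(-8))²) + (2475 - 1*(-2062))) = √((116 + 2*(-13 + 8)²) + (2475 + 2062)) = √((116 + 2*(-5)²) + 4537) = √((116 + 2*25) + 4537) = √((116 + 50) + 4537) = √(166 + 4537) = √4703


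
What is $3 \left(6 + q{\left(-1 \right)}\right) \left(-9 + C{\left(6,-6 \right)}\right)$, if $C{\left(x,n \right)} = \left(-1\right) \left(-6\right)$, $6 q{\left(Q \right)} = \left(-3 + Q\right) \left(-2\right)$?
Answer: $-66$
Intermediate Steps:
$q{\left(Q \right)} = 1 - \frac{Q}{3}$ ($q{\left(Q \right)} = \frac{\left(-3 + Q\right) \left(-2\right)}{6} = \frac{6 - 2 Q}{6} = 1 - \frac{Q}{3}$)
$C{\left(x,n \right)} = 6$
$3 \left(6 + q{\left(-1 \right)}\right) \left(-9 + C{\left(6,-6 \right)}\right) = 3 \left(6 + \left(1 - - \frac{1}{3}\right)\right) \left(-9 + 6\right) = 3 \left(6 + \left(1 + \frac{1}{3}\right)\right) \left(-3\right) = 3 \left(6 + \frac{4}{3}\right) \left(-3\right) = 3 \cdot \frac{22}{3} \left(-3\right) = 22 \left(-3\right) = -66$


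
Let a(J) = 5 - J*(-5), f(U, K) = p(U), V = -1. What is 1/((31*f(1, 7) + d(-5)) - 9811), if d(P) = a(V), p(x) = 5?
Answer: -1/9656 ≈ -0.00010356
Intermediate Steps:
f(U, K) = 5
a(J) = 5 + 5*J (a(J) = 5 - (-5)*J = 5 + 5*J)
d(P) = 0 (d(P) = 5 + 5*(-1) = 5 - 5 = 0)
1/((31*f(1, 7) + d(-5)) - 9811) = 1/((31*5 + 0) - 9811) = 1/((155 + 0) - 9811) = 1/(155 - 9811) = 1/(-9656) = -1/9656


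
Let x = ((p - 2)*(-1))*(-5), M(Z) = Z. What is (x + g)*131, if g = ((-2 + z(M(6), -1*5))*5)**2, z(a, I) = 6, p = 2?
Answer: 52400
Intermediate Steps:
x = 0 (x = ((2 - 2)*(-1))*(-5) = (0*(-1))*(-5) = 0*(-5) = 0)
g = 400 (g = ((-2 + 6)*5)**2 = (4*5)**2 = 20**2 = 400)
(x + g)*131 = (0 + 400)*131 = 400*131 = 52400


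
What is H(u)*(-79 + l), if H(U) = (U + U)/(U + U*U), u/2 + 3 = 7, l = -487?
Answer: -1132/9 ≈ -125.78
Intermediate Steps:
u = 8 (u = -6 + 2*7 = -6 + 14 = 8)
H(U) = 2*U/(U + U**2) (H(U) = (2*U)/(U + U**2) = 2*U/(U + U**2))
H(u)*(-79 + l) = (2/(1 + 8))*(-79 - 487) = (2/9)*(-566) = -1132/9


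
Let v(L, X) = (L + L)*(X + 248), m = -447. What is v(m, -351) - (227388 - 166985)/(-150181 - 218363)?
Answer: 33936329011/368544 ≈ 92082.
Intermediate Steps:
v(L, X) = 2*L*(248 + X) (v(L, X) = (2*L)*(248 + X) = 2*L*(248 + X))
v(m, -351) - (227388 - 166985)/(-150181 - 218363) = 2*(-447)*(248 - 351) - (227388 - 166985)/(-150181 - 218363) = 2*(-447)*(-103) - 60403/(-368544) = 92082 - 60403*(-1)/368544 = 92082 - 1*(-60403/368544) = 92082 + 60403/368544 = 33936329011/368544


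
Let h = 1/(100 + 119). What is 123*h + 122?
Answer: 8947/73 ≈ 122.56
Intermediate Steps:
h = 1/219 ≈ 0.0045662
123*h + 122 = 123*(1/219) + 122 = 41/73 + 122 = 8947/73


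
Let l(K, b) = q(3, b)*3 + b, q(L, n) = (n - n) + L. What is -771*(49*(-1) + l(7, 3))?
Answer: 28527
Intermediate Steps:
q(L, n) = L (q(L, n) = 0 + L = L)
l(K, b) = 9 + b (l(K, b) = 3*3 + b = 9 + b)
-771*(49*(-1) + l(7, 3)) = -771*(49*(-1) + (9 + 3)) = -771*(-49 + 12) = -771*(-37) = 28527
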